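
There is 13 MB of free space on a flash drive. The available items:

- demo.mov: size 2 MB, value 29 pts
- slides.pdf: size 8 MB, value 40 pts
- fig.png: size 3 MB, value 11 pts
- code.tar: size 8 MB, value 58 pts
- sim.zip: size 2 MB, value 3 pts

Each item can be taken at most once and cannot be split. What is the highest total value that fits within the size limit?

98 pts

Check high-value combinations within 13 MB:
- demo.mov+fig.png+code.tar: size 2+3+8=13, value 29+11+58=98
- demo.mov+code.tar+sim.zip: size 2+8+2=12, value 29+58+3=90
- demo.mov+code.tar: size 2+8=10, value 29+58=87
Best: 98 pts.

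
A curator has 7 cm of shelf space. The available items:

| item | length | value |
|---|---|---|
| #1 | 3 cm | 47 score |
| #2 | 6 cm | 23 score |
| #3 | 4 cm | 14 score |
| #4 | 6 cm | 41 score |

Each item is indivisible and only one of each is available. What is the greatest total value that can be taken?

Check high-value combinations within 7 cm:
- #1+#3: length 3+4=7, value 47+14=61
- #1: length 3, value 47
- #4: length 6, value 41
- #2: length 6, value 23
Best: 61 score.

61 score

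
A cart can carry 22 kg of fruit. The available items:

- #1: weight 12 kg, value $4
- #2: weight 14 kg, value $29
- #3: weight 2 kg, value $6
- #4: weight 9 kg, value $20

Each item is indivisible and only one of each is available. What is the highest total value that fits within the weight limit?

This is a 0/1 knapsack; check combinations near the capacity.
- #2+#3: weight 14+2=16, value 29+6=35
- #2: weight 14, value 29
- #3+#4: weight 2+9=11, value 6+20=26
Best: $35.

$35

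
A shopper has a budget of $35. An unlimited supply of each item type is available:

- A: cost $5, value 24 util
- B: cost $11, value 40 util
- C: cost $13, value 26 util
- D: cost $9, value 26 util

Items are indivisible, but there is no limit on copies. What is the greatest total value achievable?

Best value-per-unit is A at 24/5, and filling with it alone uses cost 7×5=35. No mix of the others beats 7×24 = 168.

168 util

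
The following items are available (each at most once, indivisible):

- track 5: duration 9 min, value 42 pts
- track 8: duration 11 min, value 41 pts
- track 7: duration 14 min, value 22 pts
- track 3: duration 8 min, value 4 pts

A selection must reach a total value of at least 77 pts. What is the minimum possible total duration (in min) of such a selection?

20

Subsets with value ≥ 77, sorted by total duration:
- track 5+track 8: duration 20, value 83
- track 5+track 8+track 3: duration 28, value 87
Minimum duration: 20 min.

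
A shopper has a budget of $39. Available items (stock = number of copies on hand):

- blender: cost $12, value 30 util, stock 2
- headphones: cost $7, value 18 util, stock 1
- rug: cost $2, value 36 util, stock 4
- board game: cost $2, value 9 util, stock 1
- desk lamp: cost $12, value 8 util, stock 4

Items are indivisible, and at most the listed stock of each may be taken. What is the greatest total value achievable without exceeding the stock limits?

Top feasible selections:
- 2×blender + 1×headphones + 4×rug: cost 39, value 222
- 2×blender + 4×rug + 1×board game: cost 34, value 213
- 2×blender + 4×rug: cost 32, value 204
- 1×blender + 1×headphones + 4×rug + 1×board game: cost 29, value 201
Best: 222 util.

222 util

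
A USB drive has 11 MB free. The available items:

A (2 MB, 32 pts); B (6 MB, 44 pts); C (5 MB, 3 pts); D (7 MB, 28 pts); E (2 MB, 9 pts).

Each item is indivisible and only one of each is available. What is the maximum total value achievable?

85 pts

Check high-value combinations within 11 MB:
- A+B+E: size 2+6+2=10, value 32+44+9=85
- A+B: size 2+6=8, value 32+44=76
- A+D+E: size 2+7+2=11, value 32+28+9=69
- A+D: size 2+7=9, value 32+28=60
Best: 85 pts.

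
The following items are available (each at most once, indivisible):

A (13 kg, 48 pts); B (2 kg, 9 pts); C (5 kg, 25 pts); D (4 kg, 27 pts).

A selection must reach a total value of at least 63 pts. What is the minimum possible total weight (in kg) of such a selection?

17

Subsets with value ≥ 63, sorted by total weight:
- A+D: weight 17, value 75
- A+C: weight 18, value 73
- A+B+D: weight 19, value 84
Minimum weight: 17 kg.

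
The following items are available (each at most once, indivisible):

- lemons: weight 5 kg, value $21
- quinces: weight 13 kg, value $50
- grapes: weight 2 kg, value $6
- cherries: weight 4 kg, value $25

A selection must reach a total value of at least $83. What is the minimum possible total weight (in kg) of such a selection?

Subsets with value ≥ 83, sorted by total weight:
- lemons+quinces+cherries: weight 22, value 96
- lemons+quinces+grapes+cherries: weight 24, value 102
Minimum weight: 22 kg.

22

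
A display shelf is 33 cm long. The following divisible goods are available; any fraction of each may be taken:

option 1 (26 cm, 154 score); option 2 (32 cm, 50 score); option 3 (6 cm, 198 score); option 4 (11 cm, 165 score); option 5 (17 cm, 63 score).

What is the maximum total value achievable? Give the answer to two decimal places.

457.77

Take in order of value per unit:
- option 3 (198/6 per unit): all 6 → value 198, running total 198.00
- option 4 (165/11 per unit): all 11 → value 165, running total 363.00
- option 1 (154/26 per unit): 16 of 26 → value 16×154/26 = 94.7692, running total 457.77
Total 457.77.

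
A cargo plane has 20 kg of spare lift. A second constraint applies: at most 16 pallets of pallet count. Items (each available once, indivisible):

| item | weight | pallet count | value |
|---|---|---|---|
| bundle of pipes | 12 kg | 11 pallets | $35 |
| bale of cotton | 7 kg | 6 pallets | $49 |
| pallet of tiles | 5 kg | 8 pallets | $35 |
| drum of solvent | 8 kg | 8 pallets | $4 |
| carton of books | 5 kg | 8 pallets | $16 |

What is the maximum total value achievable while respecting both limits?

$84

Feasible sets respecting both limits:
- bale of cotton+pallet of tiles: weight 12, pallet count 14, value 84
- bale of cotton+carton of books: weight 12, pallet count 14, value 65
- bale of cotton+drum of solvent: weight 15, pallet count 14, value 53
- pallet of tiles+carton of books: weight 10, pallet count 16, value 51
Best: $84.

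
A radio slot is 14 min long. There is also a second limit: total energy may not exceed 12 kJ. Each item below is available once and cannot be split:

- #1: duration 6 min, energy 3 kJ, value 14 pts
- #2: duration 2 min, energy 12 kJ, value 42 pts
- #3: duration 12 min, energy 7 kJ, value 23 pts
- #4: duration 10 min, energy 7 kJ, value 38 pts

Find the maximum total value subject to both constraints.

Feasible sets respecting both limits:
- #2: duration 2, energy 12, value 42
- #4: duration 10, energy 7, value 38
- #3: duration 12, energy 7, value 23
Best: 42 pts.

42 pts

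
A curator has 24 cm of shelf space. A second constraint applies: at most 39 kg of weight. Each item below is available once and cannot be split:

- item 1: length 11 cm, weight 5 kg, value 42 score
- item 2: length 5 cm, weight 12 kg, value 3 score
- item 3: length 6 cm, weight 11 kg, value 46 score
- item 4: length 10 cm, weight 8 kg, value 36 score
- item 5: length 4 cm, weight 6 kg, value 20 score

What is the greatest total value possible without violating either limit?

108 score

Feasible sets respecting both limits:
- item 1+item 3+item 5: length 21, weight 22, value 108
- item 3+item 4+item 5: length 20, weight 25, value 102
- item 1+item 2+item 3: length 22, weight 28, value 91
Best: 108 score.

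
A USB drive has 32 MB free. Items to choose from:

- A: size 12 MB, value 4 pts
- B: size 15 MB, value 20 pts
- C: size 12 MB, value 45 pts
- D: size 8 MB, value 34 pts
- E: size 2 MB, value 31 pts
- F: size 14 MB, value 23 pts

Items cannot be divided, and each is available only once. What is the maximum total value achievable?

110 pts

Check high-value combinations within 32 MB:
- C+D+E: size 12+8+2=22, value 45+34+31=110
- C+E+F: size 12+2+14=28, value 45+31+23=99
- B+C+E: size 15+12+2=29, value 20+45+31=96
- D+E+F: size 8+2+14=24, value 34+31+23=88
Best: 110 pts.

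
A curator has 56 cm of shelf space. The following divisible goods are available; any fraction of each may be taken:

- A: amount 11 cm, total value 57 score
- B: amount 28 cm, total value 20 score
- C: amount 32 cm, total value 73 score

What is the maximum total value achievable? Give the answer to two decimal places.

139.29

Take in order of value per unit:
- A (57/11 per unit): all 11 → value 57, running total 57.00
- C (73/32 per unit): all 32 → value 73, running total 130.00
- B (20/28 per unit): 13 of 28 → value 13×20/28 = 9.2857, running total 139.29
Total 139.29.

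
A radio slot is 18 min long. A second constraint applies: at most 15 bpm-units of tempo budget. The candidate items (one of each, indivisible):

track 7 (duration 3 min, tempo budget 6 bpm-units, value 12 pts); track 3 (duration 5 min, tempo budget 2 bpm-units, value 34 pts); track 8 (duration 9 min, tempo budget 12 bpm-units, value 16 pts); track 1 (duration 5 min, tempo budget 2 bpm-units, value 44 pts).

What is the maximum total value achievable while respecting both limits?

Feasible sets respecting both limits:
- track 7+track 3+track 1: duration 13, tempo budget 10, value 90
- track 3+track 1: duration 10, tempo budget 4, value 78
- track 8+track 1: duration 14, tempo budget 14, value 60
- track 7+track 1: duration 8, tempo budget 8, value 56
Best: 90 pts.

90 pts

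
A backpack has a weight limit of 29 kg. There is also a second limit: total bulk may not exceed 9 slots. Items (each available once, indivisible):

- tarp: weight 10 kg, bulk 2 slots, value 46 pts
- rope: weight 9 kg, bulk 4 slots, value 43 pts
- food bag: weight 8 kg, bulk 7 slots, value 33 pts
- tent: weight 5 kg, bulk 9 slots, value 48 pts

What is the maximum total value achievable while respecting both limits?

89 pts

Feasible sets respecting both limits:
- tarp+rope: weight 19, bulk 6, value 89
- tarp+food bag: weight 18, bulk 9, value 79
- tent: weight 5, bulk 9, value 48
- tarp: weight 10, bulk 2, value 46
Best: 89 pts.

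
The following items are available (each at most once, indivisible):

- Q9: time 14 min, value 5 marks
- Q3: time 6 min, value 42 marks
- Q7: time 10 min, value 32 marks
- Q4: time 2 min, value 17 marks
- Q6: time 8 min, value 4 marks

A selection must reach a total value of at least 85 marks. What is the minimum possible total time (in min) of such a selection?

Subsets with value ≥ 85, sorted by total time:
- Q3+Q7+Q4: time 18, value 91
- Q3+Q7+Q4+Q6: time 26, value 95
Minimum time: 18 min.

18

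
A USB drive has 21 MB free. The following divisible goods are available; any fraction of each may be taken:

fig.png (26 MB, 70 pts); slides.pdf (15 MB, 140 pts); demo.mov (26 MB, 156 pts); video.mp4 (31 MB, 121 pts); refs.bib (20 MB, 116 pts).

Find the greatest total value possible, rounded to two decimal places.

176.00

Take in order of value per unit:
- slides.pdf (140/15 per unit): all 15 → value 140, running total 140.00
- demo.mov (156/26 per unit): 6 of 26 → value 6×156/26 = 36.0000, running total 176.00
Total 176.00.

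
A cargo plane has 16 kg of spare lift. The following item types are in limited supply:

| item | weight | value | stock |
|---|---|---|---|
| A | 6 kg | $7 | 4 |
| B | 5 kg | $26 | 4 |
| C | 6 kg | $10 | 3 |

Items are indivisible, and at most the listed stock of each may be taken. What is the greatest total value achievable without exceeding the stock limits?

$78

Top feasible selections:
- 3×B: weight 15, value 78
- 2×B + 1×C: weight 16, value 62
- 1×A + 2×B: weight 16, value 59
- 2×B: weight 10, value 52
Best: $78.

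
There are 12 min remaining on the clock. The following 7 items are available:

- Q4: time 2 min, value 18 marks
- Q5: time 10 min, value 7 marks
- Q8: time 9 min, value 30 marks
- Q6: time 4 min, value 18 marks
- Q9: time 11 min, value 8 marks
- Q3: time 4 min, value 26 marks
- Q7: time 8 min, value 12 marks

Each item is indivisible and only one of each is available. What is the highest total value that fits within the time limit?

Check high-value combinations within 12 min:
- Q4+Q6+Q3: time 2+4+4=10, value 18+18+26=62
- Q4+Q8: time 2+9=11, value 18+30=48
- Q4+Q3: time 2+4=6, value 18+26=44
- Q6+Q3: time 4+4=8, value 18+26=44
- Q3+Q7: time 4+8=12, value 26+12=38
Best: 62 marks.

62 marks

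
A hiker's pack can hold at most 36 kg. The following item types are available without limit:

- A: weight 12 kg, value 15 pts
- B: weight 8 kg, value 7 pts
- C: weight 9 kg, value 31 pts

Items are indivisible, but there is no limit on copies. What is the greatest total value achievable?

Best value-per-unit is C at 31/9, and filling with it alone uses weight 4×9=36. No mix of the others beats 4×31 = 124.

124 pts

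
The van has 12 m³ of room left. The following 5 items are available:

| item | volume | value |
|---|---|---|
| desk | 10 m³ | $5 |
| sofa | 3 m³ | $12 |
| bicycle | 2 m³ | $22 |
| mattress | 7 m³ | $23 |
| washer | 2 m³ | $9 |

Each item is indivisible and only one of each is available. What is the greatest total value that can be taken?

Check high-value combinations within 12 m³:
- sofa+bicycle+mattress: volume 3+2+7=12, value 12+22+23=57
- bicycle+mattress+washer: volume 2+7+2=11, value 22+23+9=54
- bicycle+mattress: volume 2+7=9, value 22+23=45
Best: $57.

$57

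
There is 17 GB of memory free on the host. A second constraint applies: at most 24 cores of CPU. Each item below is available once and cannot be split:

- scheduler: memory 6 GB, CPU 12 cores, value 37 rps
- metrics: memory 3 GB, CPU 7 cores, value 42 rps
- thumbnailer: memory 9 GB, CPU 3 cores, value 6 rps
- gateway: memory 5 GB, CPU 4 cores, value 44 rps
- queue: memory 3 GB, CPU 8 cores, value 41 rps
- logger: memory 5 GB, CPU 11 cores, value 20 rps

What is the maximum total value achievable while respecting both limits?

Feasible sets respecting both limits:
- metrics+gateway+queue: memory 11, CPU 19, value 127
- scheduler+metrics+gateway: memory 14, CPU 23, value 123
- scheduler+gateway+queue: memory 14, CPU 24, value 122
Best: 127 rps.

127 rps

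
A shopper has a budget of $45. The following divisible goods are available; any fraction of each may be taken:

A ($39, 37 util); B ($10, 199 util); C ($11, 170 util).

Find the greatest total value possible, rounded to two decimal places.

391.77

Take in order of value per unit:
- B (199/10 per unit): all 10 → value 199, running total 199.00
- C (170/11 per unit): all 11 → value 170, running total 369.00
- A (37/39 per unit): 24 of 39 → value 24×37/39 = 22.7692, running total 391.77
Total 391.77.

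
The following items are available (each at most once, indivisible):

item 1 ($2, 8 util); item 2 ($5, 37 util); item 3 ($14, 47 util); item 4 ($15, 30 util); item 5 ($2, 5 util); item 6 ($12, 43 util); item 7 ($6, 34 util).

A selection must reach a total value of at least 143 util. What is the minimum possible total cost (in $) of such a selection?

Subsets with value ≥ 143, sorted by total cost:
- item 2+item 3+item 6+item 7: cost 37, value 161
- item 2+item 4+item 6+item 7: cost 38, value 144
- item 1+item 2+item 3+item 6+item 7: cost 39, value 169
- item 2+item 3+item 5+item 6+item 7: cost 39, value 166
Minimum cost: 37 $.

37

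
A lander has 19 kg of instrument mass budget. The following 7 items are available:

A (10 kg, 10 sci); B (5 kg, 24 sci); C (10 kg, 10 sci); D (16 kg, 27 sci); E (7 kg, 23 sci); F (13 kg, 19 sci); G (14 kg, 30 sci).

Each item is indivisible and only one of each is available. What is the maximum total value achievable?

54 sci

This is a 0/1 knapsack; check combinations near the capacity.
- B+G: mass 5+14=19, value 24+30=54
- B+E: mass 5+7=12, value 24+23=47
- B+F: mass 5+13=18, value 24+19=43
- A+B: mass 10+5=15, value 10+24=34
Best: 54 sci.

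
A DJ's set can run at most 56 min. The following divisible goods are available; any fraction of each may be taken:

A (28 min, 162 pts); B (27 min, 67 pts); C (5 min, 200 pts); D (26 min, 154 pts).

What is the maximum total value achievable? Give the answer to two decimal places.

498.64

Take in order of value per unit:
- C (200/5 per unit): all 5 → value 200, running total 200.00
- D (154/26 per unit): all 26 → value 154, running total 354.00
- A (162/28 per unit): 25 of 28 → value 25×162/28 = 144.6429, running total 498.64
Total 498.64.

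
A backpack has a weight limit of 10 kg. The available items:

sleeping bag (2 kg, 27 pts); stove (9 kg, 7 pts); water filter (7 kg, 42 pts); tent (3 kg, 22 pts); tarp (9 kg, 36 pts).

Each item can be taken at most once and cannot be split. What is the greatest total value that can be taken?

This is a 0/1 knapsack; check combinations near the capacity.
- sleeping bag+water filter: weight 2+7=9, value 27+42=69
- water filter+tent: weight 7+3=10, value 42+22=64
- sleeping bag+tent: weight 2+3=5, value 27+22=49
- water filter: weight 7, value 42
- tarp: weight 9, value 36
Best: 69 pts.

69 pts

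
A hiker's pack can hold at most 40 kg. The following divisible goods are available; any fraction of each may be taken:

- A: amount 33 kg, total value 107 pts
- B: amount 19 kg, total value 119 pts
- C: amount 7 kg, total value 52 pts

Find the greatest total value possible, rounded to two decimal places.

Take in order of value per unit:
- C (52/7 per unit): all 7 → value 52, running total 52.00
- B (119/19 per unit): all 19 → value 119, running total 171.00
- A (107/33 per unit): 14 of 33 → value 14×107/33 = 45.3939, running total 216.39
Total 216.39.

216.39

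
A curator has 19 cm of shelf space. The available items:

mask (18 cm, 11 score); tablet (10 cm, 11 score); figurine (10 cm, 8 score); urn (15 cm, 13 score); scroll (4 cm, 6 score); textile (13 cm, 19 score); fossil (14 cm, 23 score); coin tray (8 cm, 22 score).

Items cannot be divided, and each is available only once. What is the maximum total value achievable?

This is a 0/1 knapsack; check combinations near the capacity.
- tablet+coin tray: length 10+8=18, value 11+22=33
- figurine+coin tray: length 10+8=18, value 8+22=30
- scroll+fossil: length 4+14=18, value 6+23=29
- scroll+coin tray: length 4+8=12, value 6+22=28
- scroll+textile: length 4+13=17, value 6+19=25
Best: 33 score.

33 score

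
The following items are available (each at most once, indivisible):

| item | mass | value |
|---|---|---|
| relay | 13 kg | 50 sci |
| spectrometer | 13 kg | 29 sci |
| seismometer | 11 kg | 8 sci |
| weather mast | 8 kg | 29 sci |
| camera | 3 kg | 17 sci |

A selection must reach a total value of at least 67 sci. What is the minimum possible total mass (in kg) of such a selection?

16

Subsets with value ≥ 67, sorted by total mass:
- relay+camera: mass 16, value 67
- relay+weather mast: mass 21, value 79
- relay+weather mast+camera: mass 24, value 96
Minimum mass: 16 kg.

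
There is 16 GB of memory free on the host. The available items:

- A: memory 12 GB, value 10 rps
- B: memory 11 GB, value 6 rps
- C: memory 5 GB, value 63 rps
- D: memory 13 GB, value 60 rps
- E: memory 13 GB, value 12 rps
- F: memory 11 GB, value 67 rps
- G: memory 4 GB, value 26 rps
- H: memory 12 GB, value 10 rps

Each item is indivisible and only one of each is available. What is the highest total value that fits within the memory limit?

Check high-value combinations within 16 GB:
- C+F: memory 5+11=16, value 63+67=130
- F+G: memory 11+4=15, value 67+26=93
- C+G: memory 5+4=9, value 63+26=89
- B+C: memory 11+5=16, value 6+63=69
Best: 130 rps.

130 rps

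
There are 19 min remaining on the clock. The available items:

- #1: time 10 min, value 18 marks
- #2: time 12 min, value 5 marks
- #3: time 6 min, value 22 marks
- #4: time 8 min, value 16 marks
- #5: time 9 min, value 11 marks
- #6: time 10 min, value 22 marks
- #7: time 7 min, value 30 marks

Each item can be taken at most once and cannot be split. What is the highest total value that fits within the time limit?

52 marks

Check high-value combinations within 19 min:
- #3+#7: time 6+7=13, value 22+30=52
- #6+#7: time 10+7=17, value 22+30=52
- #1+#7: time 10+7=17, value 18+30=48
- #4+#7: time 8+7=15, value 16+30=46
- #3+#6: time 6+10=16, value 22+22=44
Best: 52 marks.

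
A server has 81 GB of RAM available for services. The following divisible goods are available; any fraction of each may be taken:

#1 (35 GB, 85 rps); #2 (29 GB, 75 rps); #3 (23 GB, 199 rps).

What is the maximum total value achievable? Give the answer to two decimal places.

344.43

Take in order of value per unit:
- #3 (199/23 per unit): all 23 → value 199, running total 199.00
- #2 (75/29 per unit): all 29 → value 75, running total 274.00
- #1 (85/35 per unit): 29 of 35 → value 29×85/35 = 70.4286, running total 344.43
Total 344.43.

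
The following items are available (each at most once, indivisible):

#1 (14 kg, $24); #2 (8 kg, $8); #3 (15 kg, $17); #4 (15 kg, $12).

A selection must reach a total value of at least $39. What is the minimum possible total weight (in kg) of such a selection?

Subsets with value ≥ 39, sorted by total weight:
- #1+#3: weight 29, value 41
- #1+#2+#3: weight 37, value 49
Minimum weight: 29 kg.

29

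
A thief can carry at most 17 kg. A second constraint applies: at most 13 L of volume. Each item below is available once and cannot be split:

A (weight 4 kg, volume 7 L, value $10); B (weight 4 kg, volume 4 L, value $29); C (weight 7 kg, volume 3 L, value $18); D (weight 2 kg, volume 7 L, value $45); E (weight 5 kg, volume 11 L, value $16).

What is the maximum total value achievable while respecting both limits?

$74

Feasible sets respecting both limits:
- B+D: weight 6, volume 11, value 74
- C+D: weight 9, volume 10, value 63
- B+C: weight 11, volume 7, value 47
- D: weight 2, volume 7, value 45
Best: $74.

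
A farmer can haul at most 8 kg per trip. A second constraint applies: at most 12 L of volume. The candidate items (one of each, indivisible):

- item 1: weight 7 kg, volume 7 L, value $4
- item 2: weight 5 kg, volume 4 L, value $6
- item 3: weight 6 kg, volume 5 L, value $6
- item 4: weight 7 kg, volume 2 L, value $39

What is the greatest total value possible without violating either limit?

Feasible sets respecting both limits:
- item 4: weight 7, volume 2, value 39
- item 2: weight 5, volume 4, value 6
- item 3: weight 6, volume 5, value 6
Best: $39.

$39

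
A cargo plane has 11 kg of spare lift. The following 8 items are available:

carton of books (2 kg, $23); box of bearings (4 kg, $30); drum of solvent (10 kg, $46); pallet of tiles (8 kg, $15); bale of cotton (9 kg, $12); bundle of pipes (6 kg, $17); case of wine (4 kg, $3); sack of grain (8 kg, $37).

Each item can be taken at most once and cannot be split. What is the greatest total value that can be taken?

$60

Check high-value combinations within 11 kg:
- carton of books+sack of grain: weight 2+8=10, value 23+37=60
- carton of books+box of bearings+case of wine: weight 2+4+4=10, value 23+30+3=56
- carton of books+box of bearings: weight 2+4=6, value 23+30=53
- box of bearings+bundle of pipes: weight 4+6=10, value 30+17=47
- drum of solvent: weight 10, value 46
Best: $60.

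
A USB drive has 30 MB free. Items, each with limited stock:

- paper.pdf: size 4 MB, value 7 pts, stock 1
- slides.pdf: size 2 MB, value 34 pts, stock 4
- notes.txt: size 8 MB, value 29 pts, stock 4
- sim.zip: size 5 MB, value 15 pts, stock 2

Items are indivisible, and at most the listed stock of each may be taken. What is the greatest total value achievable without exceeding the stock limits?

Top feasible selections:
- 4×slides.pdf + 2×notes.txt + 1×sim.zip: size 29, value 209
- 1×paper.pdf + 4×slides.pdf + 1×notes.txt + 2×sim.zip: size 30, value 202
Best: 209 pts.

209 pts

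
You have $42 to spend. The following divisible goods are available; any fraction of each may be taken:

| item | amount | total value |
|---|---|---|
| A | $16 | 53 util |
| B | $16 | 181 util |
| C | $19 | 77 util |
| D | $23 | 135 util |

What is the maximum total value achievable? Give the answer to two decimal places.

Take in order of value per unit:
- B (181/16 per unit): all 16 → value 181, running total 181.00
- D (135/23 per unit): all 23 → value 135, running total 316.00
- C (77/19 per unit): 3 of 19 → value 3×77/19 = 12.1579, running total 328.16
Total 328.16.

328.16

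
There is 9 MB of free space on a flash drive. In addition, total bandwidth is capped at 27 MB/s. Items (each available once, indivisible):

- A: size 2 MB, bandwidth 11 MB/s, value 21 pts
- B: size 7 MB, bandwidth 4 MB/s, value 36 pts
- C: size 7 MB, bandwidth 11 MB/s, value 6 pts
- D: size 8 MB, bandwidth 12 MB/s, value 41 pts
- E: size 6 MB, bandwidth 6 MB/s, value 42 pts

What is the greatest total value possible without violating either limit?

Feasible sets respecting both limits:
- A+E: size 8, bandwidth 17, value 63
- A+B: size 9, bandwidth 15, value 57
- E: size 6, bandwidth 6, value 42
Best: 63 pts.

63 pts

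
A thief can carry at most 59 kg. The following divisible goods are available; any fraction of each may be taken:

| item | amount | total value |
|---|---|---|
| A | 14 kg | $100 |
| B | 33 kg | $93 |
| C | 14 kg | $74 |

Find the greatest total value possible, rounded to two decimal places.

261.36

Take in order of value per unit:
- A (100/14 per unit): all 14 → value 100, running total 100.00
- C (74/14 per unit): all 14 → value 74, running total 174.00
- B (93/33 per unit): 31 of 33 → value 31×93/33 = 87.3636, running total 261.36
Total 261.36.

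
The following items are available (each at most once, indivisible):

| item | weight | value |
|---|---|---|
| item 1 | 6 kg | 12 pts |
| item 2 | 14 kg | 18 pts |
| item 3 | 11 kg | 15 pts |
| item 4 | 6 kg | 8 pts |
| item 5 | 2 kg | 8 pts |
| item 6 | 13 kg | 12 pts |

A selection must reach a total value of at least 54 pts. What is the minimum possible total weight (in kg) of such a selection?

38

Subsets with value ≥ 54, sorted by total weight:
- item 1+item 3+item 4+item 5+item 6: weight 38, value 55
- item 1+item 2+item 3+item 4+item 5: weight 39, value 61
- item 1+item 2+item 4+item 5+item 6: weight 41, value 58
Minimum weight: 38 kg.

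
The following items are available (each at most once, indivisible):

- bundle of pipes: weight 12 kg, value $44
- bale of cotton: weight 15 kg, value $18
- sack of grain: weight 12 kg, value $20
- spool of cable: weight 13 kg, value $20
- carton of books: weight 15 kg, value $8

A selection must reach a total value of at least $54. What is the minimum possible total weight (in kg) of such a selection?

24

Subsets with value ≥ 54, sorted by total weight:
- bundle of pipes+sack of grain: weight 24, value 64
- bundle of pipes+spool of cable: weight 25, value 64
- bundle of pipes+bale of cotton: weight 27, value 62
Minimum weight: 24 kg.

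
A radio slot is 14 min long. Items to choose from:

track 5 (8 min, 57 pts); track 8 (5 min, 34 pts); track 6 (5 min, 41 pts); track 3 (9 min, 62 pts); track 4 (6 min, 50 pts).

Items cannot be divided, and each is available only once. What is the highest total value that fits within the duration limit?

107 pts

This is a 0/1 knapsack; check combinations near the capacity.
- track 5+track 4: duration 8+6=14, value 57+50=107
- track 6+track 3: duration 5+9=14, value 41+62=103
- track 5+track 6: duration 8+5=13, value 57+41=98
- track 8+track 3: duration 5+9=14, value 34+62=96
- track 6+track 4: duration 5+6=11, value 41+50=91
Best: 107 pts.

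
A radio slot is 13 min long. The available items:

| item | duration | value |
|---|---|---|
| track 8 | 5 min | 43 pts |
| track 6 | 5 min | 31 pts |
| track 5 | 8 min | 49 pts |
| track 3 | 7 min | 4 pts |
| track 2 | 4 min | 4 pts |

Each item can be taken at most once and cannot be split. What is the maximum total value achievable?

92 pts

Check high-value combinations within 13 min:
- track 8+track 5: duration 5+8=13, value 43+49=92
- track 6+track 5: duration 5+8=13, value 31+49=80
- track 8+track 6: duration 5+5=10, value 43+31=74
Best: 92 pts.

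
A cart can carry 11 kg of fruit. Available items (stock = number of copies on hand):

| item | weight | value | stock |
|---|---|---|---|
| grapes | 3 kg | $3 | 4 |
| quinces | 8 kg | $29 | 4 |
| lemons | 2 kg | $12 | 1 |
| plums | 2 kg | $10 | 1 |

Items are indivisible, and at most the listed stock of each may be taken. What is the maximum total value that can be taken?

Top feasible selections:
- 1×quinces + 1×lemons: weight 10, value 41
- 1×quinces + 1×plums: weight 10, value 39
- 1×grapes + 1×quinces: weight 11, value 32
- 1×quinces: weight 8, value 29
Best: $41.

$41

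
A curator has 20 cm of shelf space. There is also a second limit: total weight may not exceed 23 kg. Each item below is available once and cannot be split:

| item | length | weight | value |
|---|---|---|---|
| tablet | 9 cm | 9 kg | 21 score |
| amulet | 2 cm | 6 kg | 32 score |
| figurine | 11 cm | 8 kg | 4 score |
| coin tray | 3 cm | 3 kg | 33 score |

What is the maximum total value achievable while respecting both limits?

86 score

Feasible sets respecting both limits:
- tablet+amulet+coin tray: length 14, weight 18, value 86
- amulet+figurine+coin tray: length 16, weight 17, value 69
- amulet+coin tray: length 5, weight 9, value 65
- tablet+coin tray: length 12, weight 12, value 54
Best: 86 score.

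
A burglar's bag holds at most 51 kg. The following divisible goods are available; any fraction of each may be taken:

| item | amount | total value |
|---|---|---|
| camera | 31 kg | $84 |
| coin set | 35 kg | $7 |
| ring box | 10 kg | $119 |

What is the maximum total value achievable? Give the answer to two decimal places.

Take in order of value per unit:
- ring box (119/10 per unit): all 10 → value 119, running total 119.00
- camera (84/31 per unit): all 31 → value 84, running total 203.00
- coin set (7/35 per unit): 10 of 35 → value 10×7/35 = 2.0000, running total 205.00
Total 205.00.

205.00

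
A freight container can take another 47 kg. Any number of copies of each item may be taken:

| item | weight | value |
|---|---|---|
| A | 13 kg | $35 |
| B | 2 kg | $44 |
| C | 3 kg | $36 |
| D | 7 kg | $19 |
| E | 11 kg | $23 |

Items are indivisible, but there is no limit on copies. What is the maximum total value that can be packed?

Best value-per-unit is B at 44/2, and filling with it alone uses weight 23×2=46. No mix of the others beats 23×44 = 1012.

$1012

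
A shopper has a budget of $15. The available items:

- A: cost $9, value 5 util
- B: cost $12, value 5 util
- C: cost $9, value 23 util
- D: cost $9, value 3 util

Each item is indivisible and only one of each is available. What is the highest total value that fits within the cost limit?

23 util

Check high-value combinations within $15:
- C: cost 9, value 23
- A: cost 9, value 5
- B: cost 12, value 5
- D: cost 9, value 3
Best: 23 util.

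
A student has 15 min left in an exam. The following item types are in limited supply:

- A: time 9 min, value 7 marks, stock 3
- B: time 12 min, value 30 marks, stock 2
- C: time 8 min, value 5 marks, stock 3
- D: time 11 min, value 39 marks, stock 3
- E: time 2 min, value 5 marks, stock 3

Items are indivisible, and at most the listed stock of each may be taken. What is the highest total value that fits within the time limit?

Top feasible selections:
- 1×D + 2×E: time 15, value 49
- 1×D + 1×E: time 13, value 44
Best: 49 marks.

49 marks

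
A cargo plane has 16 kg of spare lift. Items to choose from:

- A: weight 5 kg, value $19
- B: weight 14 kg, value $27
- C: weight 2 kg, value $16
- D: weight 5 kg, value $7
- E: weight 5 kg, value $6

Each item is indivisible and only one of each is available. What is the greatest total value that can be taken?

Check high-value combinations within 16 kg:
- B+C: weight 14+2=16, value 27+16=43
- A+C+D: weight 5+2+5=12, value 19+16+7=42
- A+C+E: weight 5+2+5=12, value 19+16+6=41
- A+C: weight 5+2=7, value 19+16=35
- A+D+E: weight 5+5+5=15, value 19+7+6=32
Best: $43.

$43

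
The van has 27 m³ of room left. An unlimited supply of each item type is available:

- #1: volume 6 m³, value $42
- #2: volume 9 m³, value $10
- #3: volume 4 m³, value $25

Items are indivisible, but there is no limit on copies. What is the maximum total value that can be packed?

$176

Best value-per-unit is #1 at 42/6; filling with it alone gives 4×42 = 168.
Optimal mix: 3×#1 + 2×#3 → volume 26, value 176.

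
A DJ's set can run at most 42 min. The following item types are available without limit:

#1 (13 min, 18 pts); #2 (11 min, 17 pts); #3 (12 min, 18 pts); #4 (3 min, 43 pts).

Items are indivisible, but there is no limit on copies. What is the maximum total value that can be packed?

Best value-per-unit is #4 at 43/3, and filling with it alone uses duration 14×3=42. No mix of the others beats 14×43 = 602.

602 pts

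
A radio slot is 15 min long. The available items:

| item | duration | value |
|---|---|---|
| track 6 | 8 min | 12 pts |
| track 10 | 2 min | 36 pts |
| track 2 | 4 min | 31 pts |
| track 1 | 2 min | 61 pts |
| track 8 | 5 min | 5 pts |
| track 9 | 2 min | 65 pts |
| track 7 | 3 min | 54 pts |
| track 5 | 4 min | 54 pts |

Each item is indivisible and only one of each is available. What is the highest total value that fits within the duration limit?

Check high-value combinations within 15 min:
- track 10+track 1+track 9+track 7+track 5: duration 2+2+2+3+4=13, value 36+61+65+54+54=270
- track 2+track 1+track 9+track 7+track 5: duration 4+2+2+3+4=15, value 31+61+65+54+54=265
- track 10+track 2+track 1+track 9+track 7: duration 2+4+2+2+3=13, value 36+31+61+65+54=247
Best: 270 pts.

270 pts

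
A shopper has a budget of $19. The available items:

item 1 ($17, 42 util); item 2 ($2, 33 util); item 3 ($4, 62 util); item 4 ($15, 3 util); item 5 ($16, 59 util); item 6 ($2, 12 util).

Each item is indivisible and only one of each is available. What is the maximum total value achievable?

Check high-value combinations within $19:
- item 2+item 3+item 6: cost 2+4+2=8, value 33+62+12=107
- item 2+item 3: cost 2+4=6, value 33+62=95
- item 2+item 5: cost 2+16=18, value 33+59=92
- item 1+item 2: cost 17+2=19, value 42+33=75
Best: 107 util.

107 util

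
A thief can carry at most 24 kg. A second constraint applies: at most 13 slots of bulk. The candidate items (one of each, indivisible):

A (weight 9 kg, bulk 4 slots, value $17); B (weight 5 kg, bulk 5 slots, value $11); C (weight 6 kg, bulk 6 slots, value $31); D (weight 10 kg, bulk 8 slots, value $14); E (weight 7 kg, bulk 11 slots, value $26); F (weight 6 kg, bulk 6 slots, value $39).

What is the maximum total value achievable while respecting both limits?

$70

Feasible sets respecting both limits:
- C+F: weight 12, bulk 12, value 70
- A+F: weight 15, bulk 10, value 56
- B+F: weight 11, bulk 11, value 50
- A+C: weight 15, bulk 10, value 48
Best: $70.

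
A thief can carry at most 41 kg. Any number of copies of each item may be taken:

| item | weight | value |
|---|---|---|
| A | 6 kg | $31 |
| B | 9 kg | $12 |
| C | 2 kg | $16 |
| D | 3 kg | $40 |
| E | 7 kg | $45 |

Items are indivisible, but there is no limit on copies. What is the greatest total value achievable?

Best value-per-unit is D at 40/3; filling with it alone gives 13×40 = 520.
Optimal mix: 1×C + 13×D → weight 41, value 536.

$536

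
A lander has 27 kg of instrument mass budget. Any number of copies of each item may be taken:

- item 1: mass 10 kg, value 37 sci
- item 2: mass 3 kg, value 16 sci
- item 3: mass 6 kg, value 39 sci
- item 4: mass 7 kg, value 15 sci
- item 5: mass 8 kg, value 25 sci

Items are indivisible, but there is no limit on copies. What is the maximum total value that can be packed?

172 sci

Best value-per-unit is item 3 at 39/6; filling with it alone gives 4×39 = 156.
Optimal mix: 1×item 2 + 4×item 3 → mass 27, value 172.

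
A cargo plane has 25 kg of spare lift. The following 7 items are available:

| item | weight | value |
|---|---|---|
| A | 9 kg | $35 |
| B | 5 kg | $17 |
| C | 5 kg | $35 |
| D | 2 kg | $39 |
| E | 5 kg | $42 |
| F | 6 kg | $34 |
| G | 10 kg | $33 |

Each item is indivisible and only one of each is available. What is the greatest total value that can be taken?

Check high-value combinations within 25 kg:
- B+C+D+E+F: weight 5+5+2+5+6=23, value 17+35+39+42+34=167
- A+C+D+E: weight 9+5+2+5=21, value 35+35+39+42=151
- C+D+E+F: weight 5+2+5+6=18, value 35+39+42+34=150
- A+D+E+F: weight 9+2+5+6=22, value 35+39+42+34=150
Best: $167.

$167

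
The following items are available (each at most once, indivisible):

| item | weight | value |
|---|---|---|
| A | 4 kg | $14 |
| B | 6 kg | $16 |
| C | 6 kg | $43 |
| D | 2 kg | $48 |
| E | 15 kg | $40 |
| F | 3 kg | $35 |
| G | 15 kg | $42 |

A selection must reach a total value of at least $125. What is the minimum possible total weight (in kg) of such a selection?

Subsets with value ≥ 125, sorted by total weight:
- C+D+F: weight 11, value 126
- A+C+D+F: weight 15, value 140
Minimum weight: 11 kg.

11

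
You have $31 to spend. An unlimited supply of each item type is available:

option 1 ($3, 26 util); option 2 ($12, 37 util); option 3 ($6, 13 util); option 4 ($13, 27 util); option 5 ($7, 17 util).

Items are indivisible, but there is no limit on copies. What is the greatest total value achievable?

Best value-per-unit is option 1 at 26/3, and filling with it alone uses cost 10×3=30. No mix of the others beats 10×26 = 260.

260 util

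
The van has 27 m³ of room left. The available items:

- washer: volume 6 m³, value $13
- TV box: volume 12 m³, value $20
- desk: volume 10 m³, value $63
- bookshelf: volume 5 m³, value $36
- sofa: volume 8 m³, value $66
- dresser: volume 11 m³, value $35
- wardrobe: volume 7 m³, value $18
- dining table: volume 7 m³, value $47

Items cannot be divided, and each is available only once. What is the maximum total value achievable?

$176

Check high-value combinations within 27 m³:
- desk+sofa+dining table: volume 10+8+7=25, value 63+66+47=176
- bookshelf+sofa+wardrobe+dining table: volume 5+8+7+7=27, value 36+66+18+47=167
- desk+bookshelf+sofa: volume 10+5+8=23, value 63+36+66=165
Best: $176.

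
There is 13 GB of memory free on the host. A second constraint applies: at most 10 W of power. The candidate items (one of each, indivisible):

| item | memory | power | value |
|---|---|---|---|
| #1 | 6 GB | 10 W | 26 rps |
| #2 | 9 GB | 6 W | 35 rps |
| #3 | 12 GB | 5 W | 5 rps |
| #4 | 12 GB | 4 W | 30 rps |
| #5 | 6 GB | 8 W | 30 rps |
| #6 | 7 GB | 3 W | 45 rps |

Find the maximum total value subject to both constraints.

45 rps

Feasible sets respecting both limits:
- #6: memory 7, power 3, value 45
- #2: memory 9, power 6, value 35
- #4: memory 12, power 4, value 30
- #5: memory 6, power 8, value 30
Best: 45 rps.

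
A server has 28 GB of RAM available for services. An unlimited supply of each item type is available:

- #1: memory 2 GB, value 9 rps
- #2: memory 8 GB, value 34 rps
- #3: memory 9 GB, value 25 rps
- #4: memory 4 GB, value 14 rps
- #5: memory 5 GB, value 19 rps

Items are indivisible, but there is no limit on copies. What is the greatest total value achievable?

126 rps

Best value-per-unit is #1 at 9/2, and filling with it alone uses memory 14×2=28. No mix of the others beats 14×9 = 126.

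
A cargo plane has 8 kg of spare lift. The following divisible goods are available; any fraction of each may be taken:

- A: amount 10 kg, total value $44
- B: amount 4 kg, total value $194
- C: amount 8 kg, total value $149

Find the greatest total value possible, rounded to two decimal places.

268.50

Take in order of value per unit:
- B (194/4 per unit): all 4 → value 194, running total 194.00
- C (149/8 per unit): 4 of 8 → value 4×149/8 = 74.5000, running total 268.50
Total 268.50.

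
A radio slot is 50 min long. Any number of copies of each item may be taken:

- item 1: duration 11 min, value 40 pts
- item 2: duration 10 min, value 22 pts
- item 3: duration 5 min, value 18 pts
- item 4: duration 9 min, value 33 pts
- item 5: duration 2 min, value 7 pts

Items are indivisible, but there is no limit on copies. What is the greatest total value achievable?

Best value-per-unit is item 4 at 33/9; filling with it alone gives 5×33 = 165.
Optimal mix: 1×item 3 + 5×item 4 → duration 50, value 183.

183 pts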